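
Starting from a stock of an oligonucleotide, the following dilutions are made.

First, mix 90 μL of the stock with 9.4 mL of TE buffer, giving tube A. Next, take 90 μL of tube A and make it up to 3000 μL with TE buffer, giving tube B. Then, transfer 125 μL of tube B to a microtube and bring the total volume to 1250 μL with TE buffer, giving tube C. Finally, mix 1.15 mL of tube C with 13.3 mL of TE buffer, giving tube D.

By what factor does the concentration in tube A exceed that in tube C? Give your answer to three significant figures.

333

Step 1: 90 μL + 9.4 mL = 9490 μL total → factor 9490/90 = 105.44
Step 2: 90 μL brought to 3000 μL → factor 3000/90 = 33.333
Step 3: 125 μL brought to 1250 μL → factor 1250/125 = 10
Dilution factor to tube A = 105.44; to tube C = 35148
[tube A]/[tube C] = (factor to tube C)/(factor to tube A) = 35148/105.44 = 333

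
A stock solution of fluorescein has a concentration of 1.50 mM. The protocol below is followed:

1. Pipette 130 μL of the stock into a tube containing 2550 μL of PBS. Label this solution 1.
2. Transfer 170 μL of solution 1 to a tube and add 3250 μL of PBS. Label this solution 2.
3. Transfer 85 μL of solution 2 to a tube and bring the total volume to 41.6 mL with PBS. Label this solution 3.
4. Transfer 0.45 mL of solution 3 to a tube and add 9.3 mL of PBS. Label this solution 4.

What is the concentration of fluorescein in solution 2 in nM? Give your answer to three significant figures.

Step 1: 130 μL + 2550 μL = 2680 μL total → factor 2680/130 = 20.615
Step 2: 170 μL + 3250 μL = 3420 μL total → factor 3420/170 = 20.118
Dilution factor through solution 2 = 20.615 × 20.118 = 414.73
[solution 2] = 1.50 mM / 414.73 = 0.003617 mM = 3.62 × 10^3 nM

3.62 × 10^3 nM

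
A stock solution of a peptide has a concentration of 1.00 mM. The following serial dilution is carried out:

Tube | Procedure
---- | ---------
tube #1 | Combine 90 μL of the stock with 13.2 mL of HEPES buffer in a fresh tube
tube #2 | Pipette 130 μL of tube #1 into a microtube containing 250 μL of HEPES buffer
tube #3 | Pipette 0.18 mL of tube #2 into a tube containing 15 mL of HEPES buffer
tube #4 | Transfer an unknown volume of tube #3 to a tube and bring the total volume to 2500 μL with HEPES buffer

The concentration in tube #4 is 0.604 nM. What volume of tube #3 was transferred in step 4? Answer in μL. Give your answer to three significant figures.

55.0 μL

Step 1: 90 μL + 13.2 mL = 13290 μL total → factor 13290/90 = 147.67
Step 2: 130 μL + 250 μL = 380 μL total → factor 380/130 = 2.9231
Step 3: 0.18 mL + 15 mL = 15.18 mL total → factor 15.18/0.18 = 84.333
Step 4: v brought to 2500 μL → factor = 2500 μL/v
Product of known-step factors = 36402
Overall factor = 1.00 mM / (0.604 nM) = 1.6556 × 10^6
Step-4 factor = 1.6556 × 10^6 / 36402 = 45.482
v = 2500 μL / 45.482 = 55.0 μL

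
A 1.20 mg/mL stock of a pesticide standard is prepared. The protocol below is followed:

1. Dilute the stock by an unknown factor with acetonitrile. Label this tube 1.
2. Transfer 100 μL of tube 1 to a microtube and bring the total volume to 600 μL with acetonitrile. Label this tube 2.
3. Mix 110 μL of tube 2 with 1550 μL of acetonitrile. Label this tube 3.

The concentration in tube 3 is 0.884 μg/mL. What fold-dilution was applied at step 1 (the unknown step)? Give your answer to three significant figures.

15.0-fold

Step 1: unknown factor x
Step 2: 100 μL brought to 600 μL → factor 600/100 = 6
Step 3: 110 μL + 1550 μL = 1660 μL total → factor 1660/110 = 15.091
Product of known-step factors = 90.545
Overall factor = 1.20 mg/mL / (0.884 μg/mL) = 1357.5
x = 1357.5 / 90.545 = 15.0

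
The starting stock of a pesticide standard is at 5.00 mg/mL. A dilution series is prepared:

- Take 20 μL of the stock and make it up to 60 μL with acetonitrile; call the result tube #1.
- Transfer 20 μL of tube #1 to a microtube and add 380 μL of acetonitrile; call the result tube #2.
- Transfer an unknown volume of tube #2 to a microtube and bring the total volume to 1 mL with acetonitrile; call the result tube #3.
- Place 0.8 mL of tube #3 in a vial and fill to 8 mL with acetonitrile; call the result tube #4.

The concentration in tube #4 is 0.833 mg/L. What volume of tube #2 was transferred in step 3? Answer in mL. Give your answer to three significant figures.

0.100 mL

Step 1: 20 μL brought to 60 μL → factor 60/20 = 3
Step 2: 20 μL + 380 μL = 400 μL total → factor 400/20 = 20
Step 3: v brought to 1 mL → factor = 1 mL/v
Step 4: 0.8 mL brought to 8 mL → factor 8/0.8 = 10
Product of known-step factors = 600
Overall factor = 5.00 mg/mL / (0.833 mg/L) = 6002.4
Step-3 factor = 6002.4 / 600 = 10.004
v = 1 mL / 10.004 = 0.100 mL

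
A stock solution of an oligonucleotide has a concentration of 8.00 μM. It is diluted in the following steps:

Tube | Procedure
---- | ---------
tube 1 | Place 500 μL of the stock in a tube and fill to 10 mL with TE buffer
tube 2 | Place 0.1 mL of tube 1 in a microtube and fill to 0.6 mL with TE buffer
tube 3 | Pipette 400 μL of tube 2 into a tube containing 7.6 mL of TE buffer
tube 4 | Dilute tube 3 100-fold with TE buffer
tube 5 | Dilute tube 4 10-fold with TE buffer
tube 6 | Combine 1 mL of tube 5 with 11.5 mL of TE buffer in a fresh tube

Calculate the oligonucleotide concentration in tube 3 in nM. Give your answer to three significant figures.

3.33 nM

Step 1: 500 μL brought to 10 mL → factor 10000/500 = 20
Step 2: 0.1 mL brought to 0.6 mL → factor 0.6/0.1 = 6
Step 3: 400 μL + 7.6 mL = 8000 μL total → factor 8000/400 = 20
Dilution factor through tube 3 = 20 × 6 × 20 = 2400
[tube 3] = 8.00 μM / 2400 = 0.003333 μM = 3.33 nM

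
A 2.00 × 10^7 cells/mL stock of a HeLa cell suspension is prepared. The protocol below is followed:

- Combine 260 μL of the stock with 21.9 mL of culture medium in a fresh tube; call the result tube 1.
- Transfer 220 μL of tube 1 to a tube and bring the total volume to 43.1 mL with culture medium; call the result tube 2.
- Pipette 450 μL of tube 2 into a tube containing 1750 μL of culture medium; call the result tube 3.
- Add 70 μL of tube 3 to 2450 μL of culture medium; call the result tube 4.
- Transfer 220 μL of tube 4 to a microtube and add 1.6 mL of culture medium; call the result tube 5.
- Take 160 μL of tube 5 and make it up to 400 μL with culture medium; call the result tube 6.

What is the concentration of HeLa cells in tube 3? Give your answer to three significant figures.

245 cells/mL

Step 1: 260 μL + 21.9 mL = 22160 μL total → factor 22160/260 = 85.231
Step 2: 220 μL brought to 43.1 mL → factor 43100/220 = 195.91
Step 3: 450 μL + 1750 μL = 2200 μL total → factor 2200/450 = 4.8889
Dilution factor through tube 3 = 85.231 × 195.91 × 4.8889 = 81632
[tube 3] = 2.00 × 10^7 cells/mL / 81632 = 245 cells/mL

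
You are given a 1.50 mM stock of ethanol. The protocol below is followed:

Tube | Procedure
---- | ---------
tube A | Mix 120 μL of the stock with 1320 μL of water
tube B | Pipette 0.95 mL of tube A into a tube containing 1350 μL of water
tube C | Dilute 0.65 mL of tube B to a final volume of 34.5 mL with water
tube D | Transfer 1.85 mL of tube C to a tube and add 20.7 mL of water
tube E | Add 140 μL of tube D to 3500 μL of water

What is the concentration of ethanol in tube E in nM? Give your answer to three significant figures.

3.07 nM

Step 1: 120 μL + 1320 μL = 1440 μL total → factor 1440/120 = 12
Step 2: 0.95 mL + 1350 μL = 2.3 mL total → factor 2.3/0.95 = 2.4211
Step 3: 0.65 mL brought to 34.5 mL → factor 34.5/0.65 = 53.077
Step 4: 1.85 mL + 20.7 mL = 22.55 mL total → factor 22.55/1.85 = 12.189
Step 5: 140 μL + 3500 μL = 3640 μL total → factor 3640/140 = 26
Overall dilution factor = 12 × 2.4211 × 53.077 × 12.189 × 26 = 4.887 × 10^5
Final = 1.50 mM / 4.887 × 10^5 = 3.069 × 10^-6 mM = 3.07 nM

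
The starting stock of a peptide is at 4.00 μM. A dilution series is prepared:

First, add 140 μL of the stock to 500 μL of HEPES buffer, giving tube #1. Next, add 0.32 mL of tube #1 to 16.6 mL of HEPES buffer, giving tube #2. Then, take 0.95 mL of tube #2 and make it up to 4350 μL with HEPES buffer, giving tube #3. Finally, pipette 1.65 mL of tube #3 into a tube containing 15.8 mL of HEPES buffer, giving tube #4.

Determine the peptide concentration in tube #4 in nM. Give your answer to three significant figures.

0.342 nM

Step 1: 140 μL + 500 μL = 640 μL total → factor 640/140 = 4.5714
Step 2: 0.32 mL + 16.6 mL = 16.92 mL total → factor 16.92/0.32 = 52.875
Step 3: 0.95 mL brought to 4350 μL → factor 4.35/0.95 = 4.5789
Step 4: 1.65 mL + 15.8 mL = 17.45 mL total → factor 17.45/1.65 = 10.576
Overall dilution factor = 4.5714 × 52.875 × 4.5789 × 10.576 = 11705
Final = 4.00 μM / 11705 = 0.0003417 μM = 0.342 nM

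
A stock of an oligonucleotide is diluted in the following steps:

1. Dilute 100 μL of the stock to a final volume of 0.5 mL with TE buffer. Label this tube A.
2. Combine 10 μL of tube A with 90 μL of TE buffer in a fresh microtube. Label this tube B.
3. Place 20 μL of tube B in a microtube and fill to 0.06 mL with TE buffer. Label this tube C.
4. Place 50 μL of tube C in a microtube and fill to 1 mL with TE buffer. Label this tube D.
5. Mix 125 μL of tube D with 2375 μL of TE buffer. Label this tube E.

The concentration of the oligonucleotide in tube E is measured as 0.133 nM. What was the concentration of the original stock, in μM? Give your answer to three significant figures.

Step 1: 100 μL brought to 0.5 mL → factor 500/100 = 5
Step 2: 10 μL + 90 μL = 100 μL total → factor 100/10 = 10
Step 3: 20 μL brought to 0.06 mL → factor 60/20 = 3
Step 4: 50 μL brought to 1 mL → factor 1000/50 = 20
Step 5: 125 μL + 2375 μL = 2500 μL total → factor 2500/125 = 20
Overall dilution factor = 5 × 10 × 3 × 20 × 20 = 60000
Stock = 0.133 nM × 60000 = 7980 nM = 7.98 μM

7.98 μM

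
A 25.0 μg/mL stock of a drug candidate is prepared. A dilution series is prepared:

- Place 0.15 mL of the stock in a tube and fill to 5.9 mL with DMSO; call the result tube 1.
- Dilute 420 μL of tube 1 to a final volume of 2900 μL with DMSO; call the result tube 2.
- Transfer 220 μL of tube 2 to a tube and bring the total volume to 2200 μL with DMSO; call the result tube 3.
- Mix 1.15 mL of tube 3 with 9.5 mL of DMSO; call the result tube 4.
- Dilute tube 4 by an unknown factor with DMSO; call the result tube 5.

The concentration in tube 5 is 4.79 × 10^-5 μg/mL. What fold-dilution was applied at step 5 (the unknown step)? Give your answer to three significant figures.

20.8-fold

Step 1: 0.15 mL brought to 5.9 mL → factor 5.9/0.15 = 39.333
Step 2: 420 μL brought to 2900 μL → factor 2900/420 = 6.9048
Step 3: 220 μL brought to 2200 μL → factor 2200/220 = 10
Step 4: 1.15 mL + 9.5 mL = 10.65 mL total → factor 10.65/1.15 = 9.2609
Step 5: unknown factor x
Product of known-step factors = 25151
Overall factor = 25.0 μg/mL / (4.79 × 10^-5 μg/mL) = 5.2192 × 10^5
x = 5.2192 × 10^5 / 25151 = 20.8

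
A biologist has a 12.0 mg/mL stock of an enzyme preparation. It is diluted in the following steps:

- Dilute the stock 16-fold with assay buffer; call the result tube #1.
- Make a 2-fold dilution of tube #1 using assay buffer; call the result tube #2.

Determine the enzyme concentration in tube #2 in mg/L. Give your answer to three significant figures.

375 mg/L

Step 1: 16-fold → factor 16
Step 2: 2-fold → factor 2
Overall dilution factor = 16 × 2 = 32
Final = 12.0 mg/mL / 32 = 0.3750 mg/mL = 375 mg/L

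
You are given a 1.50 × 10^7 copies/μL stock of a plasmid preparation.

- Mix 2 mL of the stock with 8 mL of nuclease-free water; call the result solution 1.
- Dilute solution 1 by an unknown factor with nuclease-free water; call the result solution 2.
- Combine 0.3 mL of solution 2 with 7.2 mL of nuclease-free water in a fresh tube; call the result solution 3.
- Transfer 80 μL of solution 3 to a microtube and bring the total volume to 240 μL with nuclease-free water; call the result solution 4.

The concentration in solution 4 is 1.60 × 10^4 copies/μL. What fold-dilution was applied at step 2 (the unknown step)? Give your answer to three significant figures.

2.50-fold

Step 1: 2 mL + 8 mL = 10 mL total → factor 10/2 = 5
Step 2: unknown factor x
Step 3: 0.3 mL + 7.2 mL = 7.5 mL total → factor 7.5/0.3 = 25
Step 4: 80 μL brought to 240 μL → factor 240/80 = 3
Product of known-step factors = 375
Overall factor = 1.50 × 10^7 copies/μL / (1.60 × 10^4 copies/μL) = 937.5
x = 937.5 / 375 = 2.50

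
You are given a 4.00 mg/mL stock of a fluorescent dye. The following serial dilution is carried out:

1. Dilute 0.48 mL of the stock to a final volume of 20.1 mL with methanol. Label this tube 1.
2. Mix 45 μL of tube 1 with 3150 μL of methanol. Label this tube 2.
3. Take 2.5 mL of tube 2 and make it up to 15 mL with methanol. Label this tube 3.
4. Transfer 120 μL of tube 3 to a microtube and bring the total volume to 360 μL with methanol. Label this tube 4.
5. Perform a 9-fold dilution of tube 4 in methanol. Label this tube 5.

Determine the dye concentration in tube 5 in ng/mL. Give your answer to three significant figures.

8.30 ng/mL

Step 1: 0.48 mL brought to 20.1 mL → factor 20.1/0.48 = 41.875
Step 2: 45 μL + 3150 μL = 3195 μL total → factor 3195/45 = 71
Step 3: 2.5 mL brought to 15 mL → factor 15/2.5 = 6
Step 4: 120 μL brought to 360 μL → factor 360/120 = 3
Step 5: 9-fold → factor 9
Overall dilution factor = 41.875 × 71 × 6 × 3 × 9 = 4.8165 × 10^5
Final = 4.00 mg/mL / 4.8165 × 10^5 = 8.305 × 10^-6 mg/mL = 8.30 ng/mL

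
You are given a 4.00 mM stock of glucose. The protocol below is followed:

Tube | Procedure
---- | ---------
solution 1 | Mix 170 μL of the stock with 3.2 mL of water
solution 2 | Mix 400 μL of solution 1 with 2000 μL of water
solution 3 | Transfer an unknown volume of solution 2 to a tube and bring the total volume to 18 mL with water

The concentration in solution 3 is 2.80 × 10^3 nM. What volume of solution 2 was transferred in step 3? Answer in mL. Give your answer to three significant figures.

1.50 mL

Step 1: 170 μL + 3.2 mL = 3370 μL total → factor 3370/170 = 19.824
Step 2: 400 μL + 2000 μL = 2400 μL total → factor 2400/400 = 6
Step 3: v brought to 18 mL → factor = 18 mL/v
Product of known-step factors = 118.94
Overall factor = 4.00 mM / (2.80 × 10^3 nM) = 1428.6
Step-3 factor = 1428.6 / 118.94 = 12.011
v = 18 mL / 12.011 = 1.50 mL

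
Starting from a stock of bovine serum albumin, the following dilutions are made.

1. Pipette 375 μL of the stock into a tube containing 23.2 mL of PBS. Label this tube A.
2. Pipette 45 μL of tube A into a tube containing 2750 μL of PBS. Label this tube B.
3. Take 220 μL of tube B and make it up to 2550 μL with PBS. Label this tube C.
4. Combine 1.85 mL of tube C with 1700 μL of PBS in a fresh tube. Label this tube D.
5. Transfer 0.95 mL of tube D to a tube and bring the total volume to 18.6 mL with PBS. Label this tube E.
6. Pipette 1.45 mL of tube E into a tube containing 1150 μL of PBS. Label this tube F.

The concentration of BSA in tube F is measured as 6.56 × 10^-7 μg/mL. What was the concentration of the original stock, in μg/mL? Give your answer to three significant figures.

2.00 μg/mL

Step 1: 375 μL + 23.2 mL = 23575 μL total → factor 23575/375 = 62.867
Step 2: 45 μL + 2750 μL = 2795 μL total → factor 2795/45 = 62.111
Step 3: 220 μL brought to 2550 μL → factor 2550/220 = 11.591
Step 4: 1.85 mL + 1700 μL = 3.55 mL total → factor 3.55/1.85 = 1.9189
Step 5: 0.95 mL brought to 18.6 mL → factor 18.6/0.95 = 19.579
Step 6: 1.45 mL + 1150 μL = 2.6 mL total → factor 2.6/1.45 = 1.7931
Overall dilution factor = 62.867 × 62.111 × 11.591 × 1.9189 × 19.579 × 1.7931 = 3.049 × 10^6
Stock = 6.56 × 10^-7 μg/mL × 3.049 × 10^6 = 2.00 μg/mL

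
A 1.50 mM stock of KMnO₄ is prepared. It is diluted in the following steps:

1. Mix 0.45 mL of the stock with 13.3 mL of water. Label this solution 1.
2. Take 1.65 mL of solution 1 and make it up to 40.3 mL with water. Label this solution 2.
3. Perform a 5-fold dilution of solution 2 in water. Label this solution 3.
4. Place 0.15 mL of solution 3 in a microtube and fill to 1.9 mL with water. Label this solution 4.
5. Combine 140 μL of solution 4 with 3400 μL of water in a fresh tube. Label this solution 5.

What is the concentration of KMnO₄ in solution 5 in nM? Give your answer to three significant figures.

1.26 nM

Step 1: 0.45 mL + 13.3 mL = 13.75 mL total → factor 13.75/0.45 = 30.556
Step 2: 1.65 mL brought to 40.3 mL → factor 40.3/1.65 = 24.424
Step 3: 5-fold → factor 5
Step 4: 0.15 mL brought to 1.9 mL → factor 1.9/0.15 = 12.667
Step 5: 140 μL + 3400 μL = 3540 μL total → factor 3540/140 = 25.286
Overall dilution factor = 30.556 × 24.424 × 5 × 12.667 × 25.286 = 1.1951 × 10^6
Final = 1.50 mM / 1.1951 × 10^6 = 1.255 × 10^-6 mM = 1.26 nM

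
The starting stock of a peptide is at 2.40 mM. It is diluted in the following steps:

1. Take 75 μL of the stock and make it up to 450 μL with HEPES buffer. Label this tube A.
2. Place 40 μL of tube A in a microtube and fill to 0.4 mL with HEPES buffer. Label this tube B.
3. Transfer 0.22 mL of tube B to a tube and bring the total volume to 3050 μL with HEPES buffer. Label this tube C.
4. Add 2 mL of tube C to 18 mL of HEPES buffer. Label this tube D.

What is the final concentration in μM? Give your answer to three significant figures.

Step 1: 75 μL brought to 450 μL → factor 450/75 = 6
Step 2: 40 μL brought to 0.4 mL → factor 400/40 = 10
Step 3: 0.22 mL brought to 3050 μL → factor 3.05/0.22 = 13.864
Step 4: 2 mL + 18 mL = 20 mL total → factor 20/2 = 10
Overall dilution factor = 6 × 10 × 13.864 × 10 = 8318.2
Final = 2.40 mM / 8318.2 = 0.0002885 mM = 0.289 μM

0.289 μM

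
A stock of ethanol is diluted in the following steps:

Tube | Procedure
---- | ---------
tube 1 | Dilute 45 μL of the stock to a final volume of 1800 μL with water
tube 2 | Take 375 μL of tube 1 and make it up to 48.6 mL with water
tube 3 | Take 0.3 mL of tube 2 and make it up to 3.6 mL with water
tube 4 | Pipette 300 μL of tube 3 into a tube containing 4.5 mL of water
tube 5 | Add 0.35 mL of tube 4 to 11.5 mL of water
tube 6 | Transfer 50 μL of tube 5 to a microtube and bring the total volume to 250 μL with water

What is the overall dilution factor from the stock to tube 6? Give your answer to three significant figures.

Step 1: 45 μL brought to 1800 μL → factor 1800/45 = 40
Step 2: 375 μL brought to 48.6 mL → factor 48600/375 = 129.6
Step 3: 0.3 mL brought to 3.6 mL → factor 3.6/0.3 = 12
Step 4: 300 μL + 4.5 mL = 4800 μL total → factor 4800/300 = 16
Step 5: 0.35 mL + 11.5 mL = 11.85 mL total → factor 11.85/0.35 = 33.857
Step 6: 50 μL brought to 250 μL → factor 250/50 = 5
Overall dilution factor = 40 × 129.6 × 12 × 16 × 33.857 × 5 = 1.6849 × 10^8

1.68 × 10^8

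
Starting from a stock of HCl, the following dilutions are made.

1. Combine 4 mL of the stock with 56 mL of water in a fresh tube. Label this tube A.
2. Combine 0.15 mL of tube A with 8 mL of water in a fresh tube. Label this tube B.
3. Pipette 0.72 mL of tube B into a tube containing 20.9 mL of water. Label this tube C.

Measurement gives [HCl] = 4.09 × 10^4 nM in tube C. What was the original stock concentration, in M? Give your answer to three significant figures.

1.00 M

Step 1: 4 mL + 56 mL = 60 mL total → factor 60/4 = 15
Step 2: 0.15 mL + 8 mL = 8.15 mL total → factor 8.15/0.15 = 54.333
Step 3: 0.72 mL + 20.9 mL = 21.62 mL total → factor 21.62/0.72 = 30.028
Overall dilution factor = 15 × 54.333 × 30.028 = 24473
Stock = 4.09 × 10^4 nM × 24473 = 1.001 × 10^9 nM = 1.00 M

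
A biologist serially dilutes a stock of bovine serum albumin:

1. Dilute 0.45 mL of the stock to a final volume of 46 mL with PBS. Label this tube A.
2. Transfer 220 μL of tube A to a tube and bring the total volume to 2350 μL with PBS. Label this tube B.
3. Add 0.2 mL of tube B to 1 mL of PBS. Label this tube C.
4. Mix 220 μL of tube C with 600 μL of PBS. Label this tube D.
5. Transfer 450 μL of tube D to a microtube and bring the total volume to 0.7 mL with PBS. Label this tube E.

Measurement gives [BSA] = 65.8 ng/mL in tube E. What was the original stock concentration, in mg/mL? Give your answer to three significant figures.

Step 1: 0.45 mL brought to 46 mL → factor 46/0.45 = 102.22
Step 2: 220 μL brought to 2350 μL → factor 2350/220 = 10.682
Step 3: 0.2 mL + 1 mL = 1.2 mL total → factor 1.2/0.2 = 6
Step 4: 220 μL + 600 μL = 820 μL total → factor 820/220 = 3.7273
Step 5: 450 μL brought to 0.7 mL → factor 700/450 = 1.5556
Overall dilution factor = 102.22 × 10.682 × 6 × 3.7273 × 1.5556 = 37986
Stock = 65.8 ng/mL × 37986 = 2.499 × 10^6 ng/mL = 2.50 mg/mL

2.50 mg/mL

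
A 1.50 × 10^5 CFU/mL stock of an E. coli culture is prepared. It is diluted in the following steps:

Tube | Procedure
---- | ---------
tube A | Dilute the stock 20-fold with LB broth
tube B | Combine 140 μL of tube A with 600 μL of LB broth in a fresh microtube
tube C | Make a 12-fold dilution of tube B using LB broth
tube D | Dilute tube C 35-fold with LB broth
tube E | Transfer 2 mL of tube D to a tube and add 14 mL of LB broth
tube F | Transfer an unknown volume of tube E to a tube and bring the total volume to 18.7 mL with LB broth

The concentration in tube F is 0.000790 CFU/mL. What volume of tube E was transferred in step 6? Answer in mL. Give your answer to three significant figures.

Step 1: 20-fold → factor 20
Step 2: 140 μL + 600 μL = 740 μL total → factor 740/140 = 5.2857
Step 3: 12-fold → factor 12
Step 4: 35-fold → factor 35
Step 5: 2 mL + 14 mL = 16 mL total → factor 16/2 = 8
Step 6: v brought to 18.7 mL → factor = 18.7 mL/v
Product of known-step factors = 3.552 × 10^5
Overall factor = 1.50 × 10^5 CFU/mL / (0.000790 CFU/mL) = 1.8987 × 10^8
Step-6 factor = 1.8987 × 10^8 / 3.552 × 10^5 = 534.55
v = 18.7 mL / 534.55 = 0.0350 mL

0.0350 mL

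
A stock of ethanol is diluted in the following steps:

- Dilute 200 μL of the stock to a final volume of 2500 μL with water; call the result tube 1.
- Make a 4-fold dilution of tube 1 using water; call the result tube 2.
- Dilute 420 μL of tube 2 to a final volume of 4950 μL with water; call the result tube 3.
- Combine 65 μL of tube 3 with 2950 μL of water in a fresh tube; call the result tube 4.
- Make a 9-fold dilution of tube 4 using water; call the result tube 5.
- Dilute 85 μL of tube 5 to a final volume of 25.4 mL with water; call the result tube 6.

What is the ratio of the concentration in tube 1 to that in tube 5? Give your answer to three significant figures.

Step 1: 200 μL brought to 2500 μL → factor 2500/200 = 12.5
Step 2: 4-fold → factor 4
Step 3: 420 μL brought to 4950 μL → factor 4950/420 = 11.786
Step 4: 65 μL + 2950 μL = 3015 μL total → factor 3015/65 = 46.385
Step 5: 9-fold → factor 9
Dilution factor to tube 1 = 12.5; to tube 5 = 2.46 × 10^5
[tube 1]/[tube 5] = (factor to tube 5)/(factor to tube 1) = 2.46 × 10^5/12.5 = 1.97 × 10^4

1.97 × 10^4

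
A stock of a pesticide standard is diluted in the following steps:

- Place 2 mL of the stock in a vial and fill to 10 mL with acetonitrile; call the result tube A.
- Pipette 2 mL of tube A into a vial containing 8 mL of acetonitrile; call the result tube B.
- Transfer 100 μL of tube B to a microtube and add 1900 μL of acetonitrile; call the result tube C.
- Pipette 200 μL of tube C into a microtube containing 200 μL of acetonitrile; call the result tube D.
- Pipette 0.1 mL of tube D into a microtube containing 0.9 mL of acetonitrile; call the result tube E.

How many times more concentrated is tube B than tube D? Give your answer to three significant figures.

Step 1: 2 mL brought to 10 mL → factor 10/2 = 5
Step 2: 2 mL + 8 mL = 10 mL total → factor 10/2 = 5
Step 3: 100 μL + 1900 μL = 2000 μL total → factor 2000/100 = 20
Step 4: 200 μL + 200 μL = 400 μL total → factor 400/200 = 2
Dilution factor to tube B = 25; to tube D = 1000
[tube B]/[tube D] = (factor to tube D)/(factor to tube B) = 1000/25 = 40.0

40.0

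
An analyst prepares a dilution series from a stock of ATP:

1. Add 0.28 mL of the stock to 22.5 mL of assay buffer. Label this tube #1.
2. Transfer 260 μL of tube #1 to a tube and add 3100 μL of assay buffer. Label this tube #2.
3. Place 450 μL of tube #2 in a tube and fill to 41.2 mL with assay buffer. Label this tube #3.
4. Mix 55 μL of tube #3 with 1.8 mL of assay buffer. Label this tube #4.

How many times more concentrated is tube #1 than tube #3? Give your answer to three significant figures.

Step 1: 0.28 mL + 22.5 mL = 22.78 mL total → factor 22.78/0.28 = 81.357
Step 2: 260 μL + 3100 μL = 3360 μL total → factor 3360/260 = 12.923
Step 3: 450 μL brought to 41.2 mL → factor 41200/450 = 91.556
Dilution factor to tube #1 = 81.357; to tube #3 = 96260
[tube #1]/[tube #3] = (factor to tube #3)/(factor to tube #1) = 96260/81.357 = 1.18 × 10^3

1.18 × 10^3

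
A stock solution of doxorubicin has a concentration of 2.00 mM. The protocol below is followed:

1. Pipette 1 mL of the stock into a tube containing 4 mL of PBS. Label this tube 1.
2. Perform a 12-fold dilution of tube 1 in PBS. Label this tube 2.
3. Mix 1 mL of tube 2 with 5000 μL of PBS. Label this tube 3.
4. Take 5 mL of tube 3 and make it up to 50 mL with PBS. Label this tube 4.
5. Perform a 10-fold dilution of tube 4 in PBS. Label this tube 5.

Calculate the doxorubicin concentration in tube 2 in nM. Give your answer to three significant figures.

Step 1: 1 mL + 4 mL = 5 mL total → factor 5/1 = 5
Step 2: 12-fold → factor 12
Dilution factor through tube 2 = 5 × 12 = 60
[tube 2] = 2.00 mM / 60 = 0.03333 mM = 3.33 × 10^4 nM

3.33 × 10^4 nM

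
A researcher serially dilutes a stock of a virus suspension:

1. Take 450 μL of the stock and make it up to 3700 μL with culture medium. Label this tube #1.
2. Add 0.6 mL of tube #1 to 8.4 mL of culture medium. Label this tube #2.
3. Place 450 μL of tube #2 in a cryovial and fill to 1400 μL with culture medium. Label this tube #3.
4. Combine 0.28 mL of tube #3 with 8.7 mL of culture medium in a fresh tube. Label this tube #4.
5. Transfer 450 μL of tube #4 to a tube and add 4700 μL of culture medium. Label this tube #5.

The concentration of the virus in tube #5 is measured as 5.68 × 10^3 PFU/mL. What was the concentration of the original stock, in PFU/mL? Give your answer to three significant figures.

8.00 × 10^8 PFU/mL

Step 1: 450 μL brought to 3700 μL → factor 3700/450 = 8.2222
Step 2: 0.6 mL + 8.4 mL = 9 mL total → factor 9/0.6 = 15
Step 3: 450 μL brought to 1400 μL → factor 1400/450 = 3.1111
Step 4: 0.28 mL + 8.7 mL = 8.98 mL total → factor 8.98/0.28 = 32.071
Step 5: 450 μL + 4700 μL = 5150 μL total → factor 5150/450 = 11.444
Overall dilution factor = 8.2222 × 15 × 3.1111 × 32.071 × 11.444 = 1.4083 × 10^5
Stock = 5.68 × 10^3 PFU/mL × 1.4083 × 10^5 = 8.00 × 10^8 PFU/mL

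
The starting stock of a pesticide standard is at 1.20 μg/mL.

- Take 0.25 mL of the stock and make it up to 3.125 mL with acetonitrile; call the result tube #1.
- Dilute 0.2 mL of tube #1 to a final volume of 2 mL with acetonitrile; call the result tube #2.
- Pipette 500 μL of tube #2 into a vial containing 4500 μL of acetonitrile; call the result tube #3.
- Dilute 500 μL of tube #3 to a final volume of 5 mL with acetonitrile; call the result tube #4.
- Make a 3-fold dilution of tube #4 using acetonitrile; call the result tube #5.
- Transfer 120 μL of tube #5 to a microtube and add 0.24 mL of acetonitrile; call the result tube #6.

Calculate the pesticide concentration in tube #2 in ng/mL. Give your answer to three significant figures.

9.60 ng/mL

Step 1: 0.25 mL brought to 3.125 mL → factor 3.125/0.25 = 12.5
Step 2: 0.2 mL brought to 2 mL → factor 2/0.2 = 10
Dilution factor through tube #2 = 12.5 × 10 = 125
[tube #2] = 1.20 μg/mL / 125 = 0.009600 μg/mL = 9.60 ng/mL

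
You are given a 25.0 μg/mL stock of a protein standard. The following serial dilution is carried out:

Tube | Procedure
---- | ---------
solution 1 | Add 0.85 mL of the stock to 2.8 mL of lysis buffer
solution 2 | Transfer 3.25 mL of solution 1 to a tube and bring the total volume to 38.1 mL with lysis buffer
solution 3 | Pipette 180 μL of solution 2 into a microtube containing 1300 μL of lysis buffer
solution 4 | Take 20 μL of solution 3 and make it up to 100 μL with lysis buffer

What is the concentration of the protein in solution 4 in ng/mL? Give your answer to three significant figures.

12.1 ng/mL

Step 1: 0.85 mL + 2.8 mL = 3.65 mL total → factor 3.65/0.85 = 4.2941
Step 2: 3.25 mL brought to 38.1 mL → factor 38.1/3.25 = 11.723
Step 3: 180 μL + 1300 μL = 1480 μL total → factor 1480/180 = 8.2222
Step 4: 20 μL brought to 100 μL → factor 100/20 = 5
Overall dilution factor = 4.2941 × 11.723 × 8.2222 × 5 = 2069.5
Final = 25.0 μg/mL / 2069.5 = 0.01208 μg/mL = 12.1 ng/mL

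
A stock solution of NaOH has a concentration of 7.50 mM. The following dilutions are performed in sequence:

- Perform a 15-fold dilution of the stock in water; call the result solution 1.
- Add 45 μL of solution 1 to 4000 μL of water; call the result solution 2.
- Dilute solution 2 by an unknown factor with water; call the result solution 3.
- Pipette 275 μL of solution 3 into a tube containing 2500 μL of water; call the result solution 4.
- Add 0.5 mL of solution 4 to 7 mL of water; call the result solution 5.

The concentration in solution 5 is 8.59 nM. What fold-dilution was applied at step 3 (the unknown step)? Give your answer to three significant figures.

Step 1: 15-fold → factor 15
Step 2: 45 μL + 4000 μL = 4045 μL total → factor 4045/45 = 89.889
Step 3: unknown factor x
Step 4: 275 μL + 2500 μL = 2775 μL total → factor 2775/275 = 10.091
Step 5: 0.5 mL + 7 mL = 7.5 mL total → factor 7.5/0.5 = 15
Product of known-step factors = 2.0409 × 10^5
Overall factor = 7.50 mM / (8.59 nM) = 8.7311 × 10^5
x = 8.7311 × 10^5 / 2.0409 × 10^5 = 4.28

4.28-fold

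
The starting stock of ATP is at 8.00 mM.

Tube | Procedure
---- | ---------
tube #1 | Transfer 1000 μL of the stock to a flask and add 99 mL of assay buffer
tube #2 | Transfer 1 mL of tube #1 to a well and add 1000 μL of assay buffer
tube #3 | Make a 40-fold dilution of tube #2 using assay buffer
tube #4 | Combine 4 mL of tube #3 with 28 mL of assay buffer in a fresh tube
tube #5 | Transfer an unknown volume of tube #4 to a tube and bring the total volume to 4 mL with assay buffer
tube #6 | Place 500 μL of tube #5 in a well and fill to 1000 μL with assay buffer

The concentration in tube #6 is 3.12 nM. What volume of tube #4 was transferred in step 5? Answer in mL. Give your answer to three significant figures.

Step 1: 1000 μL + 99 mL = 1 × 10^5 μL total → factor 1 × 10^5/1000 = 100
Step 2: 1 mL + 1000 μL = 2 mL total → factor 2/1 = 2
Step 3: 40-fold → factor 40
Step 4: 4 mL + 28 mL = 32 mL total → factor 32/4 = 8
Step 5: v brought to 4 mL → factor = 4 mL/v
Step 6: 500 μL brought to 1000 μL → factor 1000/500 = 2
Product of known-step factors = 1.28 × 10^5
Overall factor = 8.00 mM / (3.12 nM) = 2.5641 × 10^6
Step-5 factor = 2.5641 × 10^6 / 1.28 × 10^5 = 20.032
v = 4 mL / 20.032 = 0.200 mL

0.200 mL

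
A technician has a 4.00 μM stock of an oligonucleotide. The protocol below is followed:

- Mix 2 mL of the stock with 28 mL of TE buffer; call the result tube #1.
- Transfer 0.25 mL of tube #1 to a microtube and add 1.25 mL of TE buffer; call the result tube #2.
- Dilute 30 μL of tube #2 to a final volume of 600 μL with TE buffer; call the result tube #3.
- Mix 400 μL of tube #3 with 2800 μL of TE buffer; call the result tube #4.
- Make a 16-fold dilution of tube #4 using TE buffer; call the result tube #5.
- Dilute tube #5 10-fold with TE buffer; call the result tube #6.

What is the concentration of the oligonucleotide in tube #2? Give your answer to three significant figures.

Step 1: 2 mL + 28 mL = 30 mL total → factor 30/2 = 15
Step 2: 0.25 mL + 1.25 mL = 1.5 mL total → factor 1.5/0.25 = 6
Dilution factor through tube #2 = 15 × 6 = 90
[tube #2] = 4.00 μM / 90 = 0.0444 μM

0.0444 μM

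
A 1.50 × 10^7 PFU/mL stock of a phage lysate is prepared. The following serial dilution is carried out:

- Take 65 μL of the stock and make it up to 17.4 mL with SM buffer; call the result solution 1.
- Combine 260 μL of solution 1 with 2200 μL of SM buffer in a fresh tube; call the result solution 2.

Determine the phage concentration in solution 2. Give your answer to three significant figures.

5.92 × 10^3 PFU/mL

Step 1: 65 μL brought to 17.4 mL → factor 17400/65 = 267.69
Step 2: 260 μL + 2200 μL = 2460 μL total → factor 2460/260 = 9.4615
Overall dilution factor = 267.69 × 9.4615 = 2532.8
Final = 1.50 × 10^7 PFU/mL / 2532.8 = 5.92 × 10^3 PFU/mL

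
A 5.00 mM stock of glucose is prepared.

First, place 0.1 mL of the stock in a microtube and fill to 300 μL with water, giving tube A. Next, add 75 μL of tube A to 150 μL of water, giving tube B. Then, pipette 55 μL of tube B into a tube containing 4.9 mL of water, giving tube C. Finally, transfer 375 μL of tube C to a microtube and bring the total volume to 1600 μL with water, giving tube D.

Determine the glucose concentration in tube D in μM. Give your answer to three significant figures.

Step 1: 0.1 mL brought to 300 μL → factor 0.3/0.1 = 3
Step 2: 75 μL + 150 μL = 225 μL total → factor 225/75 = 3
Step 3: 55 μL + 4.9 mL = 4955 μL total → factor 4955/55 = 90.091
Step 4: 375 μL brought to 1600 μL → factor 1600/375 = 4.2667
Overall dilution factor = 3 × 3 × 90.091 × 4.2667 = 3459.5
Final = 5.00 mM / 3459.5 = 0.001445 mM = 1.45 μM

1.45 μM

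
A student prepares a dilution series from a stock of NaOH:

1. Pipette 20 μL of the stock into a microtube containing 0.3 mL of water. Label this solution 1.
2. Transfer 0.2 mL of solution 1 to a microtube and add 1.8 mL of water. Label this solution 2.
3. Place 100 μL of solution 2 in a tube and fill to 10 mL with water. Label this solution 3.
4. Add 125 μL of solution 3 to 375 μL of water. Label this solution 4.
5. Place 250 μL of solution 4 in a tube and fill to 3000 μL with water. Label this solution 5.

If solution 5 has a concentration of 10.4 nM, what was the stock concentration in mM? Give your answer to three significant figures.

Step 1: 20 μL + 0.3 mL = 320 μL total → factor 320/20 = 16
Step 2: 0.2 mL + 1.8 mL = 2 mL total → factor 2/0.2 = 10
Step 3: 100 μL brought to 10 mL → factor 10000/100 = 100
Step 4: 125 μL + 375 μL = 500 μL total → factor 500/125 = 4
Step 5: 250 μL brought to 3000 μL → factor 3000/250 = 12
Overall dilution factor = 16 × 10 × 100 × 4 × 12 = 7.68 × 10^5
Stock = 10.4 nM × 7.68 × 10^5 = 7.987 × 10^6 nM = 7.99 mM

7.99 mM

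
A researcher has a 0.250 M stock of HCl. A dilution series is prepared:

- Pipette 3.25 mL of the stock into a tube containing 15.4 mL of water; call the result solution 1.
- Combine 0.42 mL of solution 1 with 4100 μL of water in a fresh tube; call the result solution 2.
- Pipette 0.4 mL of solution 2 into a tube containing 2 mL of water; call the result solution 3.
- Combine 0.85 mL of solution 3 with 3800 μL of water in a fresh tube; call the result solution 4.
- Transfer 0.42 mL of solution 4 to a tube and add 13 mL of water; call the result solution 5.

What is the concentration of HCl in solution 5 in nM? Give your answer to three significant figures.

Step 1: 3.25 mL + 15.4 mL = 18.65 mL total → factor 18.65/3.25 = 5.7385
Step 2: 0.42 mL + 4100 μL = 4.52 mL total → factor 4.52/0.42 = 10.762
Step 3: 0.4 mL + 2 mL = 2.4 mL total → factor 2.4/0.4 = 6
Step 4: 0.85 mL + 3800 μL = 4.65 mL total → factor 4.65/0.85 = 5.4706
Step 5: 0.42 mL + 13 mL = 13.42 mL total → factor 13.42/0.42 = 31.952
Overall dilution factor = 5.7385 × 10.762 × 6 × 5.4706 × 31.952 = 64770
Final = 0.250 M / 64770 = 3.860 × 10^-6 M = 3.86 × 10^3 nM

3.86 × 10^3 nM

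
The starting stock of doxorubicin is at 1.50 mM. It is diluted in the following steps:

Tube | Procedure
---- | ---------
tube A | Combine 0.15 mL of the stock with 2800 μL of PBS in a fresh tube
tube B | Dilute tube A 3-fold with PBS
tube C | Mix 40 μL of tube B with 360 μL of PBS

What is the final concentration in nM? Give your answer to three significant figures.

2.54 × 10^3 nM

Step 1: 0.15 mL + 2800 μL = 2.95 mL total → factor 2.95/0.15 = 19.667
Step 2: 3-fold → factor 3
Step 3: 40 μL + 360 μL = 400 μL total → factor 400/40 = 10
Overall dilution factor = 19.667 × 3 × 10 = 590
Final = 1.50 mM / 590 = 0.002542 mM = 2.54 × 10^3 nM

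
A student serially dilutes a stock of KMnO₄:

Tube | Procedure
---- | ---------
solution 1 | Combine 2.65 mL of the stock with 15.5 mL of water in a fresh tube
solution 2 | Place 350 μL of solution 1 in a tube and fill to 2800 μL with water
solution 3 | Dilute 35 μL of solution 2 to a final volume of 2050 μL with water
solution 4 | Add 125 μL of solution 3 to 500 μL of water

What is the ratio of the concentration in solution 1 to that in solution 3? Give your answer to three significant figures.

469

Step 1: 2.65 mL + 15.5 mL = 18.15 mL total → factor 18.15/2.65 = 6.8491
Step 2: 350 μL brought to 2800 μL → factor 2800/350 = 8
Step 3: 35 μL brought to 2050 μL → factor 2050/35 = 58.571
Dilution factor to solution 1 = 6.8491; to solution 3 = 3209.3
[solution 1]/[solution 3] = (factor to solution 3)/(factor to solution 1) = 3209.3/6.8491 = 469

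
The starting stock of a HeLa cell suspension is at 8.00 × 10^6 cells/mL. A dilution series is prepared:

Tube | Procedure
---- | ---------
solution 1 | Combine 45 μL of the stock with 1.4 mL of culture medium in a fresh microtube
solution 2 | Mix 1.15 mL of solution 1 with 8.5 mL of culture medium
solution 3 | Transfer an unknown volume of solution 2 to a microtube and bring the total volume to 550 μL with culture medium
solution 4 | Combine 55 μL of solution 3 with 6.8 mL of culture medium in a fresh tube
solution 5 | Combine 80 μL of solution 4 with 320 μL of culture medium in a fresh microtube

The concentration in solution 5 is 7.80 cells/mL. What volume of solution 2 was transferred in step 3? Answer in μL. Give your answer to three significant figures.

90.0 μL

Step 1: 45 μL + 1.4 mL = 1445 μL total → factor 1445/45 = 32.111
Step 2: 1.15 mL + 8.5 mL = 9.65 mL total → factor 9.65/1.15 = 8.3913
Step 3: v brought to 550 μL → factor = 550 μL/v
Step 4: 55 μL + 6.8 mL = 6855 μL total → factor 6855/55 = 124.64
Step 5: 80 μL + 320 μL = 400 μL total → factor 400/80 = 5
Product of known-step factors = 1.6792 × 10^5
Overall factor = 8.00 × 10^6 cells/mL / (7.80 cells/mL) = 1.0256 × 10^6
Step-3 factor = 1.0256 × 10^6 / 1.6792 × 10^5 = 6.108
v = 550 μL / 6.108 = 90.0 μL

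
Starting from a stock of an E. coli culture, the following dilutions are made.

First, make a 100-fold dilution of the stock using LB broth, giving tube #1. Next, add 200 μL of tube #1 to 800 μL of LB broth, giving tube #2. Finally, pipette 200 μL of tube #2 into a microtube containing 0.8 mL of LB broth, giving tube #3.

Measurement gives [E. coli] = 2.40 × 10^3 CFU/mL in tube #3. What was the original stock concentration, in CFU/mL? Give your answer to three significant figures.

Step 1: 100-fold → factor 100
Step 2: 200 μL + 800 μL = 1000 μL total → factor 1000/200 = 5
Step 3: 200 μL + 0.8 mL = 1000 μL total → factor 1000/200 = 5
Overall dilution factor = 100 × 5 × 5 = 2500
Stock = 2.40 × 10^3 CFU/mL × 2500 = 6.00 × 10^6 CFU/mL

6.00 × 10^6 CFU/mL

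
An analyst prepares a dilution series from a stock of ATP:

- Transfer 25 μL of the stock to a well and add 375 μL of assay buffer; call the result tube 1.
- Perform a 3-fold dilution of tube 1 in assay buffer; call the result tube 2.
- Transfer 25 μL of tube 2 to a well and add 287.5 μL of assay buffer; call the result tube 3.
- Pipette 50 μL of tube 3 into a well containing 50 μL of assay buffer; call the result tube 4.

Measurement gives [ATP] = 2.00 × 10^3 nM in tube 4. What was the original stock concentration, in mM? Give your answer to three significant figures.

Step 1: 25 μL + 375 μL = 400 μL total → factor 400/25 = 16
Step 2: 3-fold → factor 3
Step 3: 25 μL + 287.5 μL = 312.5 μL total → factor 312.5/25 = 12.5
Step 4: 50 μL + 50 μL = 100 μL total → factor 100/50 = 2
Overall dilution factor = 16 × 3 × 12.5 × 2 = 1200
Stock = 2.00 × 10^3 nM × 1200 = 2.400 × 10^6 nM = 2.40 mM

2.40 mM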